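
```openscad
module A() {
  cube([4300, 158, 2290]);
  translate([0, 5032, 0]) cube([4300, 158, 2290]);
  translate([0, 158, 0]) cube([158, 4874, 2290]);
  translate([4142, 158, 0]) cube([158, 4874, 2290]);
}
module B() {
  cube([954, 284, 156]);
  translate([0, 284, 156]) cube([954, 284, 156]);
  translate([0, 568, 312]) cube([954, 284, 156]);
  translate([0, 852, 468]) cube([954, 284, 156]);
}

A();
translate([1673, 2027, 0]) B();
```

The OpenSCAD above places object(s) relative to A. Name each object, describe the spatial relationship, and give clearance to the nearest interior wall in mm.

A is a house frame. B is a staircase. The staircase sits inside the house frame, centred. The clearance to the nearest interior wall is 1515 mm.

Clearances: x = 1515, y = 1869; minimum 1515 mm.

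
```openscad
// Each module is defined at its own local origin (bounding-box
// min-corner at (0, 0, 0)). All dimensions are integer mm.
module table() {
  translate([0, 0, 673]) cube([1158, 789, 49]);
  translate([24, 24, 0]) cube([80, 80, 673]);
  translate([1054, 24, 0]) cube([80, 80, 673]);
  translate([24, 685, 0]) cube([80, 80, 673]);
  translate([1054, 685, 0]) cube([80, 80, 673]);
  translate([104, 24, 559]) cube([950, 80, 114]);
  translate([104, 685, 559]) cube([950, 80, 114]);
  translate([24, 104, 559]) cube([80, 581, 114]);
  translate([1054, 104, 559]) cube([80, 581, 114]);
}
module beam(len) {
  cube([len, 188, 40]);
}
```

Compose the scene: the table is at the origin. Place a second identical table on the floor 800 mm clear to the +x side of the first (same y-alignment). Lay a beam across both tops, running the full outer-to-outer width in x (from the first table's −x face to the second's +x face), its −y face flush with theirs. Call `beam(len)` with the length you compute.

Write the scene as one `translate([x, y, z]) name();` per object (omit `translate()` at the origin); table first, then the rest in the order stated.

table();
translate([1958, 0, 0]) table();
translate([0, 0, 722]) beam(3116);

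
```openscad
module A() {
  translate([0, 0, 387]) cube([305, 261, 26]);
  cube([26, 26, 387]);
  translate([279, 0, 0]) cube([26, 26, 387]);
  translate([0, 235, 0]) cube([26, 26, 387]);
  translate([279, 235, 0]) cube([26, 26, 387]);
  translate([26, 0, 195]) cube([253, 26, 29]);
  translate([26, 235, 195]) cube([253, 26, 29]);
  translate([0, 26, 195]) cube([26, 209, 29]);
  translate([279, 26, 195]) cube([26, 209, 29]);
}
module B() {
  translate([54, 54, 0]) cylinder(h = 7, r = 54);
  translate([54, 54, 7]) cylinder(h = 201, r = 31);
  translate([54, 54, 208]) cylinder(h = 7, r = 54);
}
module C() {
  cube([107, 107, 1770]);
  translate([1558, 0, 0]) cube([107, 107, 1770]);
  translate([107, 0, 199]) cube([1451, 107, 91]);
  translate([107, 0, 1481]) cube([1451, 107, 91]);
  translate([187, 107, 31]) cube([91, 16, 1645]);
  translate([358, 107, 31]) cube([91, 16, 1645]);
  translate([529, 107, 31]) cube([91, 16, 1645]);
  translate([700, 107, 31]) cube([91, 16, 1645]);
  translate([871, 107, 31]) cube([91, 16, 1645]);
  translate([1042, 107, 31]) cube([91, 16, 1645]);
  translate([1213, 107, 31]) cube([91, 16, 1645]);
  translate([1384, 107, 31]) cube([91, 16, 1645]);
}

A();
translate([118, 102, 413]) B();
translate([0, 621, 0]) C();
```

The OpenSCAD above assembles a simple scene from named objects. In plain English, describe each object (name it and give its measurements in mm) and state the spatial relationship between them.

A is a simple wooden stool: a rectangular seat 305 mm (x) by 261 mm (y), 26 mm thick, top face at z = 413 mm, on four square legs, each 26×26 mm in cross-section. The legs rest on z = 0, each flush with a corner of the seat. Four stretchers, 26 mm wide and 29 mm tall, connect adjacent legs with their undersides at z = 195 mm, each running between the inner faces of the legs it joins and aligned with the legs' outer faces on the other axis.

B is a spool: two coaxial disc flanges of radius 54 mm and thickness 7 mm, joined by a core cylinder of radius 31 mm and height 201 mm. The lower flange rests on z = 0 and the three cylinders share a vertical axis.

C is a fence section. Two 107×107 mm posts, 1770 mm tall, stand on the floor with a clear span of 1451 mm between their inner faces. Two horizontal rails of 107×91 mm section span the gap between the posts with their undersides at z = 199 mm and z = 1481 mm, flush with the posts' −y face. 8 pickets, each 91 mm wide, 16 mm thick and 1645 mm tall, are fixed to the +y face of the rails with their bottoms at z = 31 mm, evenly spaced across the span with equal gaps (rounded down to the nearest mm) at the −x end and between each pair — any rounding remainder accumulates at the +x end.

The spool is on top of the stool. The fence section is on the floor beside the stool on its +y side.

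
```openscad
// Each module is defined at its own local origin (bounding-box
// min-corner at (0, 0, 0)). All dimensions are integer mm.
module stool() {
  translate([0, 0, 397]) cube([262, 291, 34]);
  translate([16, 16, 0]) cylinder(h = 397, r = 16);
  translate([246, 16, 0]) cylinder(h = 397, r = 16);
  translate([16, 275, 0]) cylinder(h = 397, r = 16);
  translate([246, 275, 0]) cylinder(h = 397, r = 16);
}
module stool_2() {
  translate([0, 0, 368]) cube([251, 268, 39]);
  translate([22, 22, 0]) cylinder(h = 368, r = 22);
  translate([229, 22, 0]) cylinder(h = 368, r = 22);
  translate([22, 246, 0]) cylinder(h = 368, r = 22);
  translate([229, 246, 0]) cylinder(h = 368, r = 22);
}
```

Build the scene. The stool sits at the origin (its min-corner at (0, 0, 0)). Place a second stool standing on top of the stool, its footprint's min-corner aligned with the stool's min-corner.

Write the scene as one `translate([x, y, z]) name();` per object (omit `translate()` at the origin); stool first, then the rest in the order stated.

stool();
translate([0, 0, 431]) stool_2();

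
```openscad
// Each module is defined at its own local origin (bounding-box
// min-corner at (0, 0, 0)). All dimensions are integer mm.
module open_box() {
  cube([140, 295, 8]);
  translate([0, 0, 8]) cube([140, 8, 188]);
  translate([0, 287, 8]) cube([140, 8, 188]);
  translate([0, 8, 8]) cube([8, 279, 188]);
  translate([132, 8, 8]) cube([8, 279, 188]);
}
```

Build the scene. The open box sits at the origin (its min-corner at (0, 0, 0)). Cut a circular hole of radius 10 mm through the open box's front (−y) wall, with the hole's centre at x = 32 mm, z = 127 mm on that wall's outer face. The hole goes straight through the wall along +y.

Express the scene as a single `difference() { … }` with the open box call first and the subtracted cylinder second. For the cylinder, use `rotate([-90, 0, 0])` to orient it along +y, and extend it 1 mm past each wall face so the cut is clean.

difference() {
  open_box();
  translate([32, -1, 127]) rotate([-90, 0, 0]) cylinder(h = 10, r = 10);
}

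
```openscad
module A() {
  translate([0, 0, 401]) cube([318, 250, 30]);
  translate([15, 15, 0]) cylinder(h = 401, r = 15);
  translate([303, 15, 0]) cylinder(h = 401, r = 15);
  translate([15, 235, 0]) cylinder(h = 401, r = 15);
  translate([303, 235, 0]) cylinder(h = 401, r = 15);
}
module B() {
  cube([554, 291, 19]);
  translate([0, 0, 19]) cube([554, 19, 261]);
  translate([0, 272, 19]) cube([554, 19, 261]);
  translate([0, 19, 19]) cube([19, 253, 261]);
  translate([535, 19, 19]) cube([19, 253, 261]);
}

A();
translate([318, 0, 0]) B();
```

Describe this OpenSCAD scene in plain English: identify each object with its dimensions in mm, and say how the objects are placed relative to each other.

A is a four-legged stool. The seat is 318×250 mm, 30 mm thick, top at z = 431 mm. It stands on four round legs, each 30 mm in diameter, from z = 0 to the seat underside, each leg's axis is inset half a diameter from the nearest pair of seat edges (so the leg's bounding box is flush with the corner).

B is an open-topped rectangular box: outside dimensions 554×291×280 mm, with a uniform wall and base thickness of 19 mm. The base is a full 554×291 slab on the floor; four walls sit on top of the base. The front and back walls (the −y and +y sides) span the full width; the two side walls fit between them.

The open box is against the stool's +x side, with their −y faces flush.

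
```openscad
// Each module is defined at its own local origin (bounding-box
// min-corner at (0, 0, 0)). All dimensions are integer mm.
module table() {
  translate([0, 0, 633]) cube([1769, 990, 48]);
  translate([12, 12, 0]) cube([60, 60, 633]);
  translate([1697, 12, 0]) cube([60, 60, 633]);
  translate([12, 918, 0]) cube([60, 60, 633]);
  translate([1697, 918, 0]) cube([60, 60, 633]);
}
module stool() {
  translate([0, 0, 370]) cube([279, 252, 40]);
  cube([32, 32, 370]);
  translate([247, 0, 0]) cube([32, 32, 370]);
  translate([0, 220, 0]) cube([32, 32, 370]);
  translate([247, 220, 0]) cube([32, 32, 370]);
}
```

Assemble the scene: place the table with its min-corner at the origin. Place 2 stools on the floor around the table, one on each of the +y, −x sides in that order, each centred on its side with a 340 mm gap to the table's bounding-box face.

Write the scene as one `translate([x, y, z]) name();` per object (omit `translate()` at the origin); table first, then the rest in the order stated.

table();
translate([745, 1330, 0]) stool();
translate([-619, 369, 0]) stool();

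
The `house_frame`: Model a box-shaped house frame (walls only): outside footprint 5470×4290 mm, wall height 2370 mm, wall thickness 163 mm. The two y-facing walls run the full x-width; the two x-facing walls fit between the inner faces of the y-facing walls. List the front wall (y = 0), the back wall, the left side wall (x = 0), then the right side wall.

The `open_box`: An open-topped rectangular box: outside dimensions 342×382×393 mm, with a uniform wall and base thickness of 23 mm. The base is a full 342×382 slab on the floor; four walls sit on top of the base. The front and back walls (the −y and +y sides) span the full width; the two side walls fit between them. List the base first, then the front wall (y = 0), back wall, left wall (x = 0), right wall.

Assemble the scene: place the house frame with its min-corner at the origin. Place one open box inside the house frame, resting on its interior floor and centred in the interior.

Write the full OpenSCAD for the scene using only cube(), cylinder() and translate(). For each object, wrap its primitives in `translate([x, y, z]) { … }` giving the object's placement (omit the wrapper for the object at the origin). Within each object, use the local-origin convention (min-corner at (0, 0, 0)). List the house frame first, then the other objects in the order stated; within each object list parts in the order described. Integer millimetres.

cube([5470, 163, 2370]);
translate([0, 4127, 0]) cube([5470, 163, 2370]);
translate([0, 163, 0]) cube([163, 3964, 2370]);
translate([5307, 163, 0]) cube([163, 3964, 2370]);
translate([2564, 1954, 0]) {
  cube([342, 382, 23]);
  translate([0, 0, 23]) cube([342, 23, 370]);
  translate([0, 359, 23]) cube([342, 23, 370]);
  translate([0, 23, 23]) cube([23, 336, 370]);
  translate([319, 23, 23]) cube([23, 336, 370]);
}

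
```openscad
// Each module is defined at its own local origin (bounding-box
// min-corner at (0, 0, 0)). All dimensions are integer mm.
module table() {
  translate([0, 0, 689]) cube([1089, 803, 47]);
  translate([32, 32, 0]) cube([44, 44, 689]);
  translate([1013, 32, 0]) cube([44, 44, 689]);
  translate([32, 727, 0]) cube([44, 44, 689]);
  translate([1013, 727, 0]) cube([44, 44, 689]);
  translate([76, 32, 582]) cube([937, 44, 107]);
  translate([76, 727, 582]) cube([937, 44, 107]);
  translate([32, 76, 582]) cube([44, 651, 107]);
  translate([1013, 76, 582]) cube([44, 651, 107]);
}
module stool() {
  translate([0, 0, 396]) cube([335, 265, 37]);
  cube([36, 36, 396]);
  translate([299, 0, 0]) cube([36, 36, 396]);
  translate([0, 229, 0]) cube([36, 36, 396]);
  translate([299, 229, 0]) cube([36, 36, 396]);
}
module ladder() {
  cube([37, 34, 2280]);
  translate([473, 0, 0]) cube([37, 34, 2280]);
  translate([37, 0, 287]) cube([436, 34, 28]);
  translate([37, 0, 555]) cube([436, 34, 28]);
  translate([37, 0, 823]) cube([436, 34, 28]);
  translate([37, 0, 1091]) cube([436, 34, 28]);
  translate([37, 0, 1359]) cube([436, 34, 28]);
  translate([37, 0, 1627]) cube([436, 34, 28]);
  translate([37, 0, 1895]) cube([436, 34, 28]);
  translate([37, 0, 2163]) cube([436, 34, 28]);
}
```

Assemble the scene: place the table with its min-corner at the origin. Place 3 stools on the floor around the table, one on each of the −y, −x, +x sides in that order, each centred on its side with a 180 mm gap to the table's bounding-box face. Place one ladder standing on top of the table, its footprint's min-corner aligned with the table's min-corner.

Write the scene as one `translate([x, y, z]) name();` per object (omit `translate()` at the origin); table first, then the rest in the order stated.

table();
translate([377, -445, 0]) stool();
translate([-515, 269, 0]) stool();
translate([1269, 269, 0]) stool();
translate([0, 0, 736]) ladder();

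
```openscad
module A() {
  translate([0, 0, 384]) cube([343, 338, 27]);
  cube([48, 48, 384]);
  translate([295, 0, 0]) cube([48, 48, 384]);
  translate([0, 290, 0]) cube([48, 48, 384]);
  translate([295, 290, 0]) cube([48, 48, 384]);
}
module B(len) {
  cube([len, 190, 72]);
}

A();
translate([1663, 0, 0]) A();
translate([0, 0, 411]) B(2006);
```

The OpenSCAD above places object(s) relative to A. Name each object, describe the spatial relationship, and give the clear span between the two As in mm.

A is a stool. B is a beam. A beam spans the tops of two stools. The clear span between the two stools is 1320 mm.

Second stool starts at x = 1663; first ends at x = 343; clear span = 1663 − 343 = 1320 mm.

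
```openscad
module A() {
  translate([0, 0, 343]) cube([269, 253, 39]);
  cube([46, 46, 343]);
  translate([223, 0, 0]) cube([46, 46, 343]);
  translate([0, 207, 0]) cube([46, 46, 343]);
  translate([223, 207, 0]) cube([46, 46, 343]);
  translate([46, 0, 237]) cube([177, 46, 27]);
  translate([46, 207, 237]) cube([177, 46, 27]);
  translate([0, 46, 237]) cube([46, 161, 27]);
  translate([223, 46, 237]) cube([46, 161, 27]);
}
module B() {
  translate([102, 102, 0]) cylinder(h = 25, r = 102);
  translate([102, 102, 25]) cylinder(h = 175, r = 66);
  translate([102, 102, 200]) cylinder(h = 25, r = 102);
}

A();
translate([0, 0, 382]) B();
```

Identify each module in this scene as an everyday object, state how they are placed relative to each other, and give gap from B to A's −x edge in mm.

The spool's min-x is at 0; the stool's min-x is 0; gap = 0 mm.

A is a stool. B is a spool. The spool is on top of the stool. The gap from the spool to the stool's −x edge is 0 mm.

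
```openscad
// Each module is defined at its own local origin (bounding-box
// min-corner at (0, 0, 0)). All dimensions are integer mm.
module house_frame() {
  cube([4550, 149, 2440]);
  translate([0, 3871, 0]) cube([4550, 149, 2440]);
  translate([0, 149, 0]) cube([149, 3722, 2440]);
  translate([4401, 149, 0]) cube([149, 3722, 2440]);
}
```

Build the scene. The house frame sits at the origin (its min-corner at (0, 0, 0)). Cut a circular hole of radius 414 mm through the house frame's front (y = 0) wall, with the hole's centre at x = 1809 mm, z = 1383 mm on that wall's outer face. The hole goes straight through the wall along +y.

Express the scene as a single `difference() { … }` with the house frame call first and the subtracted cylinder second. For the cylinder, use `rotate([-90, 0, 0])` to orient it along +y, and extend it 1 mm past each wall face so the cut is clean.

difference() {
  house_frame();
  translate([1809, -1, 1383]) rotate([-90, 0, 0]) cylinder(h = 151, r = 414);
}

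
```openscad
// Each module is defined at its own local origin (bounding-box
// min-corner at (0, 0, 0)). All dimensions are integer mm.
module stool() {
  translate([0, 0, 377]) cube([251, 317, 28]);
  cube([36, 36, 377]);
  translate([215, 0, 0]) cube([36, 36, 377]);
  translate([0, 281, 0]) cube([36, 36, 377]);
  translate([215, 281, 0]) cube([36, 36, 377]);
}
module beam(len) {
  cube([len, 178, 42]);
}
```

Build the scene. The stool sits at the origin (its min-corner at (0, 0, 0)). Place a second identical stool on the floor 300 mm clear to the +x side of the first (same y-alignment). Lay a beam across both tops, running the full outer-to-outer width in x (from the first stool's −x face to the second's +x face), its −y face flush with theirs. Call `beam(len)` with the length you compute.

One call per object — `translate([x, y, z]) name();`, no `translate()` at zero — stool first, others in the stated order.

stool();
translate([551, 0, 0]) stool();
translate([0, 0, 405]) beam(802);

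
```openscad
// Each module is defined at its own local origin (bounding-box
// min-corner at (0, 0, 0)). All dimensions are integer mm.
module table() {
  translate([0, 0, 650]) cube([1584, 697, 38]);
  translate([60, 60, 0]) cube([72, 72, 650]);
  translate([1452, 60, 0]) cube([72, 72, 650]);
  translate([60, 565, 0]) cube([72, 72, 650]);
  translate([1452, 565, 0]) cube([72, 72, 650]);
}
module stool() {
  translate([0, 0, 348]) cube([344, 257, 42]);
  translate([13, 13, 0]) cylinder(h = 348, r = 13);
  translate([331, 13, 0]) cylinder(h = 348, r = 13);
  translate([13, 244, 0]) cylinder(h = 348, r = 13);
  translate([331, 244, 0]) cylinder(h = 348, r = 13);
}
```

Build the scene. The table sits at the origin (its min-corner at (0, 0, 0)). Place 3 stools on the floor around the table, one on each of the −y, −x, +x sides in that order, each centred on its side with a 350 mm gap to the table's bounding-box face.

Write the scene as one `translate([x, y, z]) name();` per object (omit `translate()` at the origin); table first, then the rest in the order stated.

table();
translate([620, -607, 0]) stool();
translate([-694, 220, 0]) stool();
translate([1934, 220, 0]) stool();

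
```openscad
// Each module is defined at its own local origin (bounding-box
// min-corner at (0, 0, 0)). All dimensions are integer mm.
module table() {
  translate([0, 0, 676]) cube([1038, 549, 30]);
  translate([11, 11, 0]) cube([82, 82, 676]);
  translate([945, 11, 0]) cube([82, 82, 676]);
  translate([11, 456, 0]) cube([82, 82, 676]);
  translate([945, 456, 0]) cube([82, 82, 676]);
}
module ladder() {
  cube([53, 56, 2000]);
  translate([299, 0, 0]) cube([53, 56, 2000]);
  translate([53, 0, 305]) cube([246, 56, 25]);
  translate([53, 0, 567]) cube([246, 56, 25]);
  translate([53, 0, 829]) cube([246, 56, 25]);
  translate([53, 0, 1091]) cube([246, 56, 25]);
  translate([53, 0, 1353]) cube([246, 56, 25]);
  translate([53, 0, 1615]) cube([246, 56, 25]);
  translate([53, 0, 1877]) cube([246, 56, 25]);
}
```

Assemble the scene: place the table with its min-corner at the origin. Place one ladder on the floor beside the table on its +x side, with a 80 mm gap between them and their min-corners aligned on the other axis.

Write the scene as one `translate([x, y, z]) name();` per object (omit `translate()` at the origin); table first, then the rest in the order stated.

table();
translate([1118, 0, 0]) ladder();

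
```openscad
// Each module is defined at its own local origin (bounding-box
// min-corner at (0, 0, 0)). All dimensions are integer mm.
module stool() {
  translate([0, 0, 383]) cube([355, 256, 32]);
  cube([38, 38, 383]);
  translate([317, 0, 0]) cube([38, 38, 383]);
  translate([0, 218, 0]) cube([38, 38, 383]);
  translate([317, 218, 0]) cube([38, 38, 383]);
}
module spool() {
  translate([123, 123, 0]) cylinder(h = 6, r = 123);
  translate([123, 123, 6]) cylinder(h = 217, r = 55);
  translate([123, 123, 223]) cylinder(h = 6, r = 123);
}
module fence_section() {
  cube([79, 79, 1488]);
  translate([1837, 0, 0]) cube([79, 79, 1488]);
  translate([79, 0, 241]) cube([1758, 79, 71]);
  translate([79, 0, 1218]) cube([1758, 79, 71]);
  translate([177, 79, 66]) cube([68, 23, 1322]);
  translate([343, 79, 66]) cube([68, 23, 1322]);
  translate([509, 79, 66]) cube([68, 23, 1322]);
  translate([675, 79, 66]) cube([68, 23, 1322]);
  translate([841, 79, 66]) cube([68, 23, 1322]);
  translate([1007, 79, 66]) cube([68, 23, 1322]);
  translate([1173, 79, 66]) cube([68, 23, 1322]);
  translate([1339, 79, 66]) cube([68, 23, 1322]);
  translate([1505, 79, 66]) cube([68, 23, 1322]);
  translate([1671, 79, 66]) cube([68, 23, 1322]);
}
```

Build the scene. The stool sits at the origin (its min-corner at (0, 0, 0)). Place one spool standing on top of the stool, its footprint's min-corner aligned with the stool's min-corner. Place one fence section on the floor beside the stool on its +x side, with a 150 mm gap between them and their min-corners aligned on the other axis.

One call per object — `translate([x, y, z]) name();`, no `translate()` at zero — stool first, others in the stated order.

stool();
translate([0, 0, 415]) spool();
translate([505, 0, 0]) fence_section();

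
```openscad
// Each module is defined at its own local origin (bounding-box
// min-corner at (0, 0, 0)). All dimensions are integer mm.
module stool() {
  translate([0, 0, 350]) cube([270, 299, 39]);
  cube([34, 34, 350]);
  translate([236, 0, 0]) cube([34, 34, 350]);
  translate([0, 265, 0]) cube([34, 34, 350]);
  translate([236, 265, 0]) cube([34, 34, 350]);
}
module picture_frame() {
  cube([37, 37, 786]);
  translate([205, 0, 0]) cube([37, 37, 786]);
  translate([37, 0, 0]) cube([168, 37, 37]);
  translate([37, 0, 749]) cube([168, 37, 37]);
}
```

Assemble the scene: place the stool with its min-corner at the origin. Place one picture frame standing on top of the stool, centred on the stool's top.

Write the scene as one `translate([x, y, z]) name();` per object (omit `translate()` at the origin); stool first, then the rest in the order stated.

stool();
translate([14, 131, 389]) picture_frame();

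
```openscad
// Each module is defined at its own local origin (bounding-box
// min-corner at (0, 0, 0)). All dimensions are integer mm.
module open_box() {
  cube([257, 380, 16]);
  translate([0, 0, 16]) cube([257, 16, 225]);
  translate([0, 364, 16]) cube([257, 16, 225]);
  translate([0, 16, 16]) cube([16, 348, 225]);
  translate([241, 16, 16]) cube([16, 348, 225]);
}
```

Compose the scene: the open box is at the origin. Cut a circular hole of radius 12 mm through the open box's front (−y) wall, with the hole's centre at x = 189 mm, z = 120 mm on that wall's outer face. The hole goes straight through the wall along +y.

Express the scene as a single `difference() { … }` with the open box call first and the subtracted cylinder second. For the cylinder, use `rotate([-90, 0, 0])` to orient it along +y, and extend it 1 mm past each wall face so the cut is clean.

difference() {
  open_box();
  translate([189, -1, 120]) rotate([-90, 0, 0]) cylinder(h = 18, r = 12);
}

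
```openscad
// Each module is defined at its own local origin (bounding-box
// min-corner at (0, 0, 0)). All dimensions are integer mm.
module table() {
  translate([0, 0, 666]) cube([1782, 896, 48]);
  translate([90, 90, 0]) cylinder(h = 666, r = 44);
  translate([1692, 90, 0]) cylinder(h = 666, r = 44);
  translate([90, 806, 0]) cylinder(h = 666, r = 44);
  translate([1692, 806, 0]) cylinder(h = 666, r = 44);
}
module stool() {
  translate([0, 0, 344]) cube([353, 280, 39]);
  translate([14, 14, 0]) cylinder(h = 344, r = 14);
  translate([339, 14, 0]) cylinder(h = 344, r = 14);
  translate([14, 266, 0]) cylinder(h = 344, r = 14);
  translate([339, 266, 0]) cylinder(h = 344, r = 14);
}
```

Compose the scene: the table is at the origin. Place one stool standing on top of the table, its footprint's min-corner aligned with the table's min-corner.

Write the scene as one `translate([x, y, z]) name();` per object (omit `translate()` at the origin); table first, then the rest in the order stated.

table();
translate([0, 0, 714]) stool();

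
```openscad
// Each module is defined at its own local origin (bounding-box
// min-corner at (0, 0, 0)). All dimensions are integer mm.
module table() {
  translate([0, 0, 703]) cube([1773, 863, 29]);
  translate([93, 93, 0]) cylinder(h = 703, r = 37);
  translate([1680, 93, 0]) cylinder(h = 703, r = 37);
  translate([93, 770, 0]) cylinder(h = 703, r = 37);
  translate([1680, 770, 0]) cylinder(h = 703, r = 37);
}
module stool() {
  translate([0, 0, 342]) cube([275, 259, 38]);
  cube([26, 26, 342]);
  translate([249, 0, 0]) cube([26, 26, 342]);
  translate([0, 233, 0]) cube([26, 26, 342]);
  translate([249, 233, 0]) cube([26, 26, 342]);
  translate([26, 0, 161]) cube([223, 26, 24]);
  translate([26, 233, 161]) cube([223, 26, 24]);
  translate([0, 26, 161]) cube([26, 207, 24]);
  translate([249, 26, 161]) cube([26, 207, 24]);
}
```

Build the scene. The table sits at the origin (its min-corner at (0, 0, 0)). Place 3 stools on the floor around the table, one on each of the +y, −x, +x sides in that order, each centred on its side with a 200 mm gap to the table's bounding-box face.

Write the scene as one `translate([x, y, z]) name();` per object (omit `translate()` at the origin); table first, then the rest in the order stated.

table();
translate([749, 1063, 0]) stool();
translate([-475, 302, 0]) stool();
translate([1973, 302, 0]) stool();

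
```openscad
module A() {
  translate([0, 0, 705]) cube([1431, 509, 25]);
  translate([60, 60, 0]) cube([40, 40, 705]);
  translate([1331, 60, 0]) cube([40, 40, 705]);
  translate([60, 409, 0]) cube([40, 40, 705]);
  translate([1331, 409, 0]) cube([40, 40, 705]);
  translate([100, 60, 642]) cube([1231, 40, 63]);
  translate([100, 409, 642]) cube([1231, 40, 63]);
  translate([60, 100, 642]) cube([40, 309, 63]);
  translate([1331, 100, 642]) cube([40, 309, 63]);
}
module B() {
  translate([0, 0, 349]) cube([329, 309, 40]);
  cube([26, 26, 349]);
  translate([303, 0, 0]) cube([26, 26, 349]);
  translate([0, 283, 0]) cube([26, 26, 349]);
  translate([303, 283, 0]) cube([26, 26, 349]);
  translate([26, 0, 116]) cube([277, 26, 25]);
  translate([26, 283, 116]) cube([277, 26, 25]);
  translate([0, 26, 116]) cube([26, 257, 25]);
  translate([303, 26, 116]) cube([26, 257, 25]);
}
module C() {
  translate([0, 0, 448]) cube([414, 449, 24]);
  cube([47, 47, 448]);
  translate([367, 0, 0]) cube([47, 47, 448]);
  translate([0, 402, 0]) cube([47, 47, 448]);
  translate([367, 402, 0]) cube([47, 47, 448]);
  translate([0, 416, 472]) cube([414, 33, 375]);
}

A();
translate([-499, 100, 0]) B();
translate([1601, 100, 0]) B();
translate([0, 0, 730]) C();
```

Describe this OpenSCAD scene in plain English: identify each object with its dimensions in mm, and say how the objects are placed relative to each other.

A is a table: top 1431 mm (x) × 509 mm (y), 25 mm thick, upper face at z = 730 mm, on four 40×40 mm square legs, each inset 60 mm from the nearest pair of top edges, running from z = 0 to the bottom of the top. Four apron rails, 40 mm thick and 63 mm tall, run between adjacent legs with their top edges flush with the underside of the top and their outer faces flush with the legs' outer faces.

B is a simple wooden stool: a rectangular seat 329 mm (x) by 309 mm (y), 40 mm thick, top face at z = 389 mm, on four square legs, each 26×26 mm in cross-section. The legs rest on z = 0, each flush with a corner of the seat. Four stretchers, 26 mm wide and 25 mm tall, connect adjacent legs with their undersides at z = 116 mm, each running between the inner faces of the legs it joins and aligned with the legs' outer faces on the other axis.

C is a chair. The seat is a 414×449×24 mm slab with its top at z = 472 mm, on four 47×47 mm corner legs (flush with the seat edges, standing on z = 0). A flat backrest 33 mm thick, 375 mm tall, spans the full seat width and rises from the seat top along its +y edge, rear face flush with the rear of the seat.

Two stools sit around the table at the −x, +x sides. The chair is on top of the table.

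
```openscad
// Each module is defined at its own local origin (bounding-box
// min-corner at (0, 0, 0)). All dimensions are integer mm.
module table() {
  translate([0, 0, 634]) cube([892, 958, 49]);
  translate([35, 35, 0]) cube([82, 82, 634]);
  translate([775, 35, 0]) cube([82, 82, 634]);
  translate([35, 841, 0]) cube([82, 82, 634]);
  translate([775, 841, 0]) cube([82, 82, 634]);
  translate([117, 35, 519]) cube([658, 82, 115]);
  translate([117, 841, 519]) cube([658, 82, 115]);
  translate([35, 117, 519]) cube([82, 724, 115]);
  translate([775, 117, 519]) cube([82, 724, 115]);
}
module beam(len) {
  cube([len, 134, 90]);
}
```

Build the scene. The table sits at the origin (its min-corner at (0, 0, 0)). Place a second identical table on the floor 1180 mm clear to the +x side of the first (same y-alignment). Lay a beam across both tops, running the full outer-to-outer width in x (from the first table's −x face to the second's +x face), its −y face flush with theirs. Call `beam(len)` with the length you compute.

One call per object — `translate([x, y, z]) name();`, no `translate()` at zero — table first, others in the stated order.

table();
translate([2072, 0, 0]) table();
translate([0, 0, 683]) beam(2964);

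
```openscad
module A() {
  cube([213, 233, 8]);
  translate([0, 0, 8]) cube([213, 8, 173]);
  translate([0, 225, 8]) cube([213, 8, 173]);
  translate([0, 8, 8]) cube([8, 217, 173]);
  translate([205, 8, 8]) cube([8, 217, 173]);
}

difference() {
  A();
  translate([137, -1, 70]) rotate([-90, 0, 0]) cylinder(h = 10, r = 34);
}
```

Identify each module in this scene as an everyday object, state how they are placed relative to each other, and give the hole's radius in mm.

A is an open box. The open box has a circular hole through its front wall. The hole's radius is 34 mm.

The subtracted cylinder has r = 34 mm.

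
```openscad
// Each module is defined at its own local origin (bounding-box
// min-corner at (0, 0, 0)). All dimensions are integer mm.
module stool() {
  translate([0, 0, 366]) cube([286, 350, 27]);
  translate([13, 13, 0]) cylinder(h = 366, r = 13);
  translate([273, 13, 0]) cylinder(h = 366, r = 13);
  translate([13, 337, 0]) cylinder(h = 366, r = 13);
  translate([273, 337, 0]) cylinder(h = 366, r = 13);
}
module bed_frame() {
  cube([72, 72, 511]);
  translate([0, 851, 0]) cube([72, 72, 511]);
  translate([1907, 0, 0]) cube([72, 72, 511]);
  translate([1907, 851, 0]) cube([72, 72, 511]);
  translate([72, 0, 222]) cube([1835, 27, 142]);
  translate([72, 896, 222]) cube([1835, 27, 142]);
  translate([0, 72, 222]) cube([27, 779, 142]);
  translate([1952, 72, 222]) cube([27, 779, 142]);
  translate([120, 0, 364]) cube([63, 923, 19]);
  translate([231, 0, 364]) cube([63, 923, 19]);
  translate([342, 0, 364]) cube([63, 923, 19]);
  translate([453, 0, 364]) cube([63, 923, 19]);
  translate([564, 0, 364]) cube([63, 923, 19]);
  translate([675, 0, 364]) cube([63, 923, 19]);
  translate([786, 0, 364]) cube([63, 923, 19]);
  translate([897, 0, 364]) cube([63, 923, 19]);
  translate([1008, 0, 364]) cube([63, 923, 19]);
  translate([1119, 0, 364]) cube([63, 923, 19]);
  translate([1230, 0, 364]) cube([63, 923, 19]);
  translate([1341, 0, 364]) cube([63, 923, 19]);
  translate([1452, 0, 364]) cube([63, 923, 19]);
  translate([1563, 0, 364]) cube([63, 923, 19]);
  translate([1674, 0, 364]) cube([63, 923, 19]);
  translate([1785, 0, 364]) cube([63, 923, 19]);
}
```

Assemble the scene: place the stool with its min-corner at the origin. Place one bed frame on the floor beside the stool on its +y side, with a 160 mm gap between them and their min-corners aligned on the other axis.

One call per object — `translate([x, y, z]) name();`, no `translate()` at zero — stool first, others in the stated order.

stool();
translate([0, 510, 0]) bed_frame();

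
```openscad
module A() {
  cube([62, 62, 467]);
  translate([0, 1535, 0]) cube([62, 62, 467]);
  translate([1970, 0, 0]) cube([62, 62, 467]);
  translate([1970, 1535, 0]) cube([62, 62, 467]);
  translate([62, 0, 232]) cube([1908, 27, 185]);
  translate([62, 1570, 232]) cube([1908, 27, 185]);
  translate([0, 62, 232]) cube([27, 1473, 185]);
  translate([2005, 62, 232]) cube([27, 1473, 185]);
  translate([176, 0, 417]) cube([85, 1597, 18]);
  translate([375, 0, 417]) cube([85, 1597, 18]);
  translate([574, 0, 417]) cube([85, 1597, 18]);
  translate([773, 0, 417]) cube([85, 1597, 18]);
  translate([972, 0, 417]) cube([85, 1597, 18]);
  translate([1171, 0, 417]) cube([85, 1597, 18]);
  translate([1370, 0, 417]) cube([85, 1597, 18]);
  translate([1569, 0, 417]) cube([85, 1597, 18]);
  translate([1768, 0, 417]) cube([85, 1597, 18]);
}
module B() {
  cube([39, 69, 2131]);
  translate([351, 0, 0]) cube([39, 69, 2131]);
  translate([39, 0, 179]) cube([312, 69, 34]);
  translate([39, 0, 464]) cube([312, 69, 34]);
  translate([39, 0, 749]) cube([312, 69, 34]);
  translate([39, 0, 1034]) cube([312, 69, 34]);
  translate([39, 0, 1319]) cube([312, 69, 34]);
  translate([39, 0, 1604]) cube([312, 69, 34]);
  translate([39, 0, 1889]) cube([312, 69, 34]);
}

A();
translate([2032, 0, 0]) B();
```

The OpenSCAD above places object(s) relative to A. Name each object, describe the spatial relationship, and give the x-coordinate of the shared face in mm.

The bed frame's +x face and the ladder's −x face are both at x = 2032 mm.

A is a bed frame. B is a ladder. The ladder is against the bed frame's +x side, with their −y faces flush. The x-coordinate of the shared face is 2032 mm.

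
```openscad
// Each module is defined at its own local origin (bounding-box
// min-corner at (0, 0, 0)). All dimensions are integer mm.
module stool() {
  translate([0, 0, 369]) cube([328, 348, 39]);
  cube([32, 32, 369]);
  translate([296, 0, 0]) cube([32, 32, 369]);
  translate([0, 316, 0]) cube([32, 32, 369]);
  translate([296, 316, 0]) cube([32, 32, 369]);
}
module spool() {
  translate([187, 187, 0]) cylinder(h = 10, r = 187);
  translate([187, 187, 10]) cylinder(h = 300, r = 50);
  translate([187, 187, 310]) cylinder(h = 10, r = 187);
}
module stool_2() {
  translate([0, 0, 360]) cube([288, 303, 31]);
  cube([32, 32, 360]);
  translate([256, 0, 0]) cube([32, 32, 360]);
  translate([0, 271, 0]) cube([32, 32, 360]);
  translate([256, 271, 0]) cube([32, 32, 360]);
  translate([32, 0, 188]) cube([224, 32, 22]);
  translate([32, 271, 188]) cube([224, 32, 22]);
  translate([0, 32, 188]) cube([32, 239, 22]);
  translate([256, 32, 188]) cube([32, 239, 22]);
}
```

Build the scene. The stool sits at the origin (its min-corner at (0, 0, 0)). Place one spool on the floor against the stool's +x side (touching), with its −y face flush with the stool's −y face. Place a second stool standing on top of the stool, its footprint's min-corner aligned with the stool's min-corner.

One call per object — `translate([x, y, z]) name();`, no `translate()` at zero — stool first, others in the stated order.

stool();
translate([328, 0, 0]) spool();
translate([0, 0, 408]) stool_2();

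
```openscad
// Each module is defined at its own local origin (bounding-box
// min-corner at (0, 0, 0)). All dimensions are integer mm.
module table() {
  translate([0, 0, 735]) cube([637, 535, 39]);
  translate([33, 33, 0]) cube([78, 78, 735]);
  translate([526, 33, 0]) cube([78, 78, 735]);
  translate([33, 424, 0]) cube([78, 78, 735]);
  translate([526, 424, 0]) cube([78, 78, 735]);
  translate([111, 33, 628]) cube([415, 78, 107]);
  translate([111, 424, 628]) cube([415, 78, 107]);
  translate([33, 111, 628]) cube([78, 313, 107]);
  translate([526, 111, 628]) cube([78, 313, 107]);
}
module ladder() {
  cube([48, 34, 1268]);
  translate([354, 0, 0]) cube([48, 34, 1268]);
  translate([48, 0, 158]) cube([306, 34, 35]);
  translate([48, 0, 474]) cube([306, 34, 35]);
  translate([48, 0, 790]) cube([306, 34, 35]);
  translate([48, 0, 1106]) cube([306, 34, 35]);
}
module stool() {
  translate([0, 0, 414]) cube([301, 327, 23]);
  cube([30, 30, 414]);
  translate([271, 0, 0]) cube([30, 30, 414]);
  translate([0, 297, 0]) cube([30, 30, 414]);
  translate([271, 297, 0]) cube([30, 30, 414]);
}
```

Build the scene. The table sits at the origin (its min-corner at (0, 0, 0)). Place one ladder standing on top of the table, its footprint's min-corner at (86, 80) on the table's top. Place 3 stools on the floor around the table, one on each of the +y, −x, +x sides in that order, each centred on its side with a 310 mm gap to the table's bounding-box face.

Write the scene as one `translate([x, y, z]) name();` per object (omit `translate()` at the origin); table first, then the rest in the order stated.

table();
translate([86, 80, 774]) ladder();
translate([168, 845, 0]) stool();
translate([-611, 104, 0]) stool();
translate([947, 104, 0]) stool();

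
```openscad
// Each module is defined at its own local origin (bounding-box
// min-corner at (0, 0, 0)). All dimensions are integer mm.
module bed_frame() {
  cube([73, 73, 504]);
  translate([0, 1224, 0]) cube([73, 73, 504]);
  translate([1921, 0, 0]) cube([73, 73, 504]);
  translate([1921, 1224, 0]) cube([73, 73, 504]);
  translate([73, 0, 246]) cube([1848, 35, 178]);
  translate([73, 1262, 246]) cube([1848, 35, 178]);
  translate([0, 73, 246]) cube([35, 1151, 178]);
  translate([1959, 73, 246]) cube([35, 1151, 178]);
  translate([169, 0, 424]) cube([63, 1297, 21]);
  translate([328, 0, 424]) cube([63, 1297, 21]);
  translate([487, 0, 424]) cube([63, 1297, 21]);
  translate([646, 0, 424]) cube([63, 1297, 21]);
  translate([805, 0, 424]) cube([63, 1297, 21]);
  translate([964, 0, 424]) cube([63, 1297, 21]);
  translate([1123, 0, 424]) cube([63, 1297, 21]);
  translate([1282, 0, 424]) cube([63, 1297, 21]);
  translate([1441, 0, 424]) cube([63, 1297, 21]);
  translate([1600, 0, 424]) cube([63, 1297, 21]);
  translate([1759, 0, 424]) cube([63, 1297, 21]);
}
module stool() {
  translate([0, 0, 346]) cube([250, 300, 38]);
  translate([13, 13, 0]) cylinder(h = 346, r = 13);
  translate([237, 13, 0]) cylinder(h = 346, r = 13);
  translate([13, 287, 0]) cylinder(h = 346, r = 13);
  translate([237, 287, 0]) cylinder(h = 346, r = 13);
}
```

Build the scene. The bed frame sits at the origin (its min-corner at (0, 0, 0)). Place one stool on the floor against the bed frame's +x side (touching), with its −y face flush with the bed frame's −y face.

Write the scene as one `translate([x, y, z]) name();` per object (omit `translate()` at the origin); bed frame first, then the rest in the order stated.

bed_frame();
translate([1994, 0, 0]) stool();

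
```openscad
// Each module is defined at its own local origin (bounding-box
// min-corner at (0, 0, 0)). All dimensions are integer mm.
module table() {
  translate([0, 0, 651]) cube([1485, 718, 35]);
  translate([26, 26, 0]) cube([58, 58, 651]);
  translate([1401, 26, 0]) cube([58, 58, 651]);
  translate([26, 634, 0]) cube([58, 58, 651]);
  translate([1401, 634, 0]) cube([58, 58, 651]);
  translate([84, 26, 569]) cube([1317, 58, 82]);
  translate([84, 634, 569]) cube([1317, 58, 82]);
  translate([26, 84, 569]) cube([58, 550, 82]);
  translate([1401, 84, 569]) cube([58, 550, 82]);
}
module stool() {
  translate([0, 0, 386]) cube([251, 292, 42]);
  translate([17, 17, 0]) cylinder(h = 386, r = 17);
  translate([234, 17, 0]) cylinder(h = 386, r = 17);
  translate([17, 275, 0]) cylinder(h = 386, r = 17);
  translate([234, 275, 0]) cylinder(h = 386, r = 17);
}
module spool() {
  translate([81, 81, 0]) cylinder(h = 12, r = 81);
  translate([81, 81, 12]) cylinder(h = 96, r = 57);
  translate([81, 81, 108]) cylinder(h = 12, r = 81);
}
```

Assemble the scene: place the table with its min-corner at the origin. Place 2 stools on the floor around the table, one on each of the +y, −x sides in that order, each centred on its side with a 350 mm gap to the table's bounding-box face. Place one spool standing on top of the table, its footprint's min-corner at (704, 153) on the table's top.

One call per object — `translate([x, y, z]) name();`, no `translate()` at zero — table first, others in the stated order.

table();
translate([617, 1068, 0]) stool();
translate([-601, 213, 0]) stool();
translate([704, 153, 686]) spool();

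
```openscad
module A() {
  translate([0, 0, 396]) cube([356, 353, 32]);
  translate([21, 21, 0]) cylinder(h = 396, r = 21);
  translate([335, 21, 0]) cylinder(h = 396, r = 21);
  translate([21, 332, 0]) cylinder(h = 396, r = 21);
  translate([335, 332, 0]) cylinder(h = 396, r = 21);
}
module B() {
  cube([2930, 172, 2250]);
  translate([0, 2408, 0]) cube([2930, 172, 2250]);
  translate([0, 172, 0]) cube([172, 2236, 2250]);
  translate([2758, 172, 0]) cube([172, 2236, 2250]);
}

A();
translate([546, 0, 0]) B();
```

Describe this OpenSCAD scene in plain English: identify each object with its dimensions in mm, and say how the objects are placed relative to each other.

A is a simple wooden stool: a rectangular seat 356 mm (x) by 353 mm (y), 32 mm thick, top face at z = 428 mm, on four round legs, each 42 mm in diameter. The legs rest on z = 0, each leg's axis is inset half a diameter from the nearest pair of seat edges (so the leg's bounding box is flush with the corner).

B is a box-shaped house frame (walls only): outside footprint 2930×2580 mm, wall height 2250 mm, wall thickness 172 mm. The two y-facing walls run the full x-width; the two x-facing walls fit between the inner faces of the y-facing walls.

The house frame is on the floor beside the stool on its +x side.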